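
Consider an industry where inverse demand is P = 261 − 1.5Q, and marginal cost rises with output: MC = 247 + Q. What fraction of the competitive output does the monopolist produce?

Monopoly sets MR = MC: 261 − 3Q = 247 + Q ⇒ Q = 3.5, P = 261 − 1.5·3.5 = 255.75.
Competitive equilibrium sets price equal to marginal cost: 261 − 1.5Q = 247 + Q, so Q = 5.6 and P = 252.6.
Ratio Q_m/Q_c = 3.5/5.6 = 0.625.

Q_m/Q_c = 0.625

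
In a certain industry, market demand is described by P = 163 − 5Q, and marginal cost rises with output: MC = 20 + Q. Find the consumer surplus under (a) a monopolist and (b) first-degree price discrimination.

The monopolist equates marginal revenue to marginal cost: 163 − 10Q = 20 + Q, so Q = 13. From demand, P = 98.
CS = ½·(163 − 98)·13 = 422.5.
A perfectly discriminating monopolist sells every unit with P(Q) ≥ MC(Q), so output equals the competitive quantity Q = 143/6. Each buyer pays their reservation price, so CS = 0 and the firm captures all surplus.
CS = 0.

Monopoly: CS = 422.5; Perfect PD: CS = 0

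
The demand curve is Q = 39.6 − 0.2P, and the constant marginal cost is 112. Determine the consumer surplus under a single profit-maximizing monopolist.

CS = 184.9

Inverting demand: P = 198 − 5Q.
Monopoly sets MR = MC: 198 − 10Q = 112 ⇒ Q = 8.6, P = 198 − 5·8.6 = 155.
CS = ½·(198 − 155)·8.6 = 184.9.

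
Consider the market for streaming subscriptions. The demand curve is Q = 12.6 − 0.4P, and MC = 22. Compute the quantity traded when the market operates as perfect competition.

Q = 3.8

Inverting demand: P = 31.5 − 2.5Q.
Perfect competition: P = MC = 22, so 31.5 − 2.5Q = 22 and Q = 3.8.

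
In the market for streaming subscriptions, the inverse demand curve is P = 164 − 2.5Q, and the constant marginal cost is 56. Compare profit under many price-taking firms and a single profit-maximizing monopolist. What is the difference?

π rises by 1166.4

Perfect competition: P = MC = 56, so 164 − 2.5Q = 56 and Q = 43.2.
Profit = (56 − 56)·43.2 = 0.
A monopolist chooses Q where MR = MC. MR = 164 − 5Q; setting this equal to 56 gives Q = 21.6 and P = 110.
Profit = (110 − 56)·21.6 = 1166.4.
Change in profit: 1166.4 − 0 = 1166.4.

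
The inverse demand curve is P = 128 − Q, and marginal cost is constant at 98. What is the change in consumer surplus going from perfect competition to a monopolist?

CS falls by 337.5

Perfect competition: P = MC = 98, so 128 − Q = 98 and Q = 30.
CS = ½·(128 − 98)·30 = 450.
Monopoly sets MR = MC: 128 − 2Q = 98 ⇒ Q = 15, P = 128 − 15 = 113.
CS = ½·(128 − 113)·15 = 112.5.
Change in consumer surplus: 112.5 − 450 = −337.5.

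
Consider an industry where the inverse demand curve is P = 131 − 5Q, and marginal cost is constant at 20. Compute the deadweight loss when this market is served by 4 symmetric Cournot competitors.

DWL = 49.284

Under competition P = MC = 20, so Q = (131 − 20)/5 = 22.2.
With 4 symmetric Cournot firms, each firm's FOC gives 131 − 25q = 20, so q = 4.44, Q = 4·4.44 = 17.76, and P = 42.2.
DWL is the triangle between Q = 17.76 and Q = 22.2: ½·(22.2 − 17.76)·(42.2 − 20) = 49.284.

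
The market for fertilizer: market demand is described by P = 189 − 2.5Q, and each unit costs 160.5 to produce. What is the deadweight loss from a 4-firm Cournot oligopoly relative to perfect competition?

DWL = 6.498

Competitive firms price at marginal cost: P = 160.5, giving Q = 11.4.
Cournot with 4 identical firms: the symmetric best-response condition is 189 − 12.5q = 160.5. Each firm produces q = 2.28, total output Q = 9.12, price P = 166.2.
DWL is the triangle between Q = 9.12 and Q = 11.4: ½·(11.4 − 9.12)·(166.2 − 160.5) = 6.498.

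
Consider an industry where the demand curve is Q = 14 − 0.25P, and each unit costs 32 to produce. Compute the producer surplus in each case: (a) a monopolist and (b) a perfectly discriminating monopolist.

Monopoly: PS = 36; Perfect PD: PS = 72

Inverting demand: P = 56 − 4Q.
The monopolist equates marginal revenue to marginal cost: 56 − 8Q = 32, so Q = 3. From demand, P = 44.
PS = (44 − 32)·3 = 36.
Under first-degree price discrimination the firm charges each unit its demand price and produces up to where P = MC, i.e. Q = 6. Consumer surplus is zero; producer surplus equals total surplus.
PS = ½·(56 − 32)·6 = 72.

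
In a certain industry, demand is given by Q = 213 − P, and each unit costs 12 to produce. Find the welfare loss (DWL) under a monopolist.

DWL = 5050.125

Inverting demand: P = 213 − Q.
Perfect competition: P = MC = 12, so 213 − Q = 12 and Q = 201.
Monopoly sets MR = MC: 213 − 2Q = 12 ⇒ Q = 100.5, P = 213 − 100.5 = 112.5.
DWL is the triangle between Q = 100.5 and Q = 201: ½·(201 − 100.5)·(112.5 − 12) = 5050.125.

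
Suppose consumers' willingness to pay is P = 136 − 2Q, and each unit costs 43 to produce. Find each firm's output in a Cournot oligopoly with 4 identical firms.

With 4 symmetric Cournot firms, each firm's FOC gives 136 − 10q = 43, so q = 9.3, Q = 4·9.3 = 37.2, and P = 61.6.

q_i = 9.3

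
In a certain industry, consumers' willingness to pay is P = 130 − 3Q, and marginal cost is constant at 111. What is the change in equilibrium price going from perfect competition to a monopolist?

Competitive firms price at marginal cost: P = 111, giving Q = 19/3.
The monopolist equates marginal revenue to marginal cost: 130 − 6Q = 111, so Q = 19/6. From demand, P = 120.5.
Change in equilibrium price: 120.5 − 111 = 9.5.

P rises by 9.5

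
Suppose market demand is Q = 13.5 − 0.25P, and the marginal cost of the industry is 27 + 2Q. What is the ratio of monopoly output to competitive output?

Inverting demand: P = 54 − 4Q.
The monopolist equates marginal revenue to marginal cost: 54 − 8Q = 27 + 2Q, so Q = 2.7. From demand, P = 43.2.
Under competition P = MC: 54 − 4Q = 27 + 2Q ⇒ Q = 4.5, P = 36.
Ratio Q_m/Q_c = 2.7/4.5 = 0.6.

Q_m/Q_c = 0.6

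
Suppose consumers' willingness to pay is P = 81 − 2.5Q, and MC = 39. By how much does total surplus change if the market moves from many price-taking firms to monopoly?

TS falls by 88.2

Under competition P = MC = 39, so Q = (81 − 39)/2.5 = 16.8.
CS = ½·(81 − 39)·16.8 = 352.8; PS = (39 − 39)·16.8 = 0; TS = 352.8.
The monopolist equates marginal revenue to marginal cost: 81 − 5Q = 39, so Q = 8.4. From demand, P = 60.
CS = ½·(81 − 60)·8.4 = 88.2; PS = (60 − 39)·8.4 = 176.4; TS = 264.6.
Change in total surplus: 264.6 − 352.8 = −88.2.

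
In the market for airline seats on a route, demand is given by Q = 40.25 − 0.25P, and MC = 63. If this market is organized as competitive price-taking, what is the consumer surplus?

Inverting demand: P = 161 − 4Q.
Perfect competition: P = MC = 63, so 161 − 4Q = 63 and Q = 24.5.
CS = ½·(161 − 63)·24.5 = 1200.5.

CS = 1200.5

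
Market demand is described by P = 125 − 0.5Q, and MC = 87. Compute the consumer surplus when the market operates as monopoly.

The monopolist equates marginal revenue to marginal cost: 125 − Q = 87, so Q = 38. From demand, P = 106.
CS = ½·(125 − 106)·38 = 361.

CS = 361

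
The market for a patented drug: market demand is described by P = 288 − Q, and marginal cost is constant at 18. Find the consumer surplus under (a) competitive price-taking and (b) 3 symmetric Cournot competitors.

Under competition P = MC = 18, so Q = (288 − 18)/1 = 270.
CS = ½·(288 − 18)·270 = 36450.
With 3 symmetric Cournot firms, each firm's FOC gives 288 − 4q = 18, so q = 67.5, Q = 3·67.5 = 202.5, and P = 85.5.
CS = ½·(288 − 85.5)·202.5 = 20503.125.

Competition: CS = 36450; Cournot: CS = 20503.125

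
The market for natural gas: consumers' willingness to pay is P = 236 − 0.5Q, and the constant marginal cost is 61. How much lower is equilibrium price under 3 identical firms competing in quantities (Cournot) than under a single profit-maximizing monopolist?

Equilibrium price falls by 43.75

Monopoly sets MR = MC: 236 − Q = 61 ⇒ Q = 175, P = 236 − 0.5·175 = 148.5.
With 3 symmetric Cournot firms, each firm's FOC gives 236 − 2q = 61, so q = 87.5, Q = 3·87.5 = 262.5, and P = 104.75.
Change in equilibrium price: 104.75 − 148.5 = −43.75.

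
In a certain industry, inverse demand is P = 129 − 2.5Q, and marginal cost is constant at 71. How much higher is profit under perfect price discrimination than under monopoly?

A monopolist chooses Q where MR = MC. MR = 129 − 5Q; setting this equal to 71 gives Q = 11.6 and P = 100.
Profit = (100 − 71)·11.6 = 336.4.
With perfect price discrimination, output is the efficient level Q = 23.2 (where demand meets MC), but every buyer pays their willingness to pay: CS = 0 and PS = total surplus.
PS equals the full surplus area, 672.8. Profit = 672.8 = 672.8.
Change in profit: 672.8 − 336.4 = 336.4.

π rises by 336.4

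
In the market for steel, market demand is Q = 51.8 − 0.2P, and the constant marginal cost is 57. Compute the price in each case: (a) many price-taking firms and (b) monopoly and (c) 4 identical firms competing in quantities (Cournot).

Inverting demand: P = 259 − 5Q.
Competitive firms price at marginal cost: P = 57, giving Q = 40.4.
A monopolist chooses Q where MR = MC. MR = 259 − 10Q; setting this equal to 57 gives Q = 20.2 and P = 158.
Cournot with 4 identical firms: the symmetric best-response condition is 259 − 25q = 57. Each firm produces q = 8.08, total output Q = 32.32, price P = 97.4.

Competition: P = 57; Monopoly: P = 158; Cournot: P = 97.4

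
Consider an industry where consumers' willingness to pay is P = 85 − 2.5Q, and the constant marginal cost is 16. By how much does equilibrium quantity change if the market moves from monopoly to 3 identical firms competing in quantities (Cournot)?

Equilibrium quantity rises by 6.9

Monopoly sets MR = MC: 85 − 5Q = 16 ⇒ Q = 13.8, P = 85 − 2.5·13.8 = 50.5.
With 3 symmetric Cournot firms, each firm's FOC gives 85 − 10q = 16, so q = 6.9, Q = 3·6.9 = 20.7, and P = 33.25.
Change in equilibrium quantity: 20.7 − 13.8 = 6.9.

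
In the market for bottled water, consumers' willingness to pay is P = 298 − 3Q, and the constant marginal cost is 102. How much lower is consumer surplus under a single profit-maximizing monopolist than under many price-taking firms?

Under competition P = MC = 102, so Q = (298 − 102)/3 = 196/3.
CS = ½·(298 − 102)·196/3 = 19208/3.
A monopolist chooses Q where MR = MC. MR = 298 − 6Q; setting this equal to 102 gives Q = 98/3 and P = 200.
CS = ½·(298 − 200)·98/3 = 4802/3.
Change in consumer surplus: 4802/3 − 19208/3 = −4802.

CS falls by 4802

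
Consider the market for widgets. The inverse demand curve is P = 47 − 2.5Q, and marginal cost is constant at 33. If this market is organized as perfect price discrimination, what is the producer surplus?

A perfectly discriminating monopolist sells every unit with P(Q) ≥ MC(Q), so output equals the competitive quantity Q = 5.6. Each buyer pays their reservation price, so CS = 0 and the firm captures all surplus.
PS = ½·(47 − 33)·5.6 = 39.2.

PS = 39.2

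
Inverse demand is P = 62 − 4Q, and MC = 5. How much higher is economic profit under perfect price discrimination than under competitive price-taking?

Perfect competition: P = MC = 5, so 62 − 4Q = 5 and Q = 14.25.
Profit = (5 − 5)·14.25 = 0.
With perfect price discrimination, output is the efficient level Q = 14.25 (where demand meets MC), but every buyer pays their willingness to pay: CS = 0 and PS = total surplus.
PS equals the full surplus area, 406.125. Profit = 406.125 = 406.125.
Change in economic profit: 406.125 − 0 = 406.125.

π rises by 406.125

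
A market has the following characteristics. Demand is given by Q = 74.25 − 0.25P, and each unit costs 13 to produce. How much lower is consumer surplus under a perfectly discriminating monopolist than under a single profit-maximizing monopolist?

CS falls by 2520.5

Inverting demand: P = 297 − 4Q.
A monopolist chooses Q where MR = MC. MR = 297 − 8Q; setting this equal to 13 gives Q = 35.5 and P = 155.
CS = ½·(297 − 155)·35.5 = 2520.5.
A perfectly discriminating monopolist sells every unit with P(Q) ≥ MC(Q), so output equals the competitive quantity Q = 71. Each buyer pays their reservation price, so CS = 0 and the firm captures all surplus.
CS = 0.
Change in consumer surplus: 0 − 2520.5 = −2520.5.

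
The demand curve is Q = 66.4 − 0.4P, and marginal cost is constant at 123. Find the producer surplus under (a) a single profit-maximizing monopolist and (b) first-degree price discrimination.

Monopoly: PS = 184.9; Perfect PD: PS = 369.8

Inverting demand: P = 166 − 2.5Q.
A monopolist chooses Q where MR = MC. MR = 166 − 5Q; setting this equal to 123 gives Q = 8.6 and P = 144.5.
PS = (144.5 − 123)·8.6 = 184.9.
A perfectly discriminating monopolist sells every unit with P(Q) ≥ MC(Q), so output equals the competitive quantity Q = 17.2. Each buyer pays their reservation price, so CS = 0 and the firm captures all surplus.
PS = ½·(166 − 123)·17.2 = 369.8.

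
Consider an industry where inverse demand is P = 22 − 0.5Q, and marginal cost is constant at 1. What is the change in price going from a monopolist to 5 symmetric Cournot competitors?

Price falls by 7

Monopoly sets MR = MC: 22 − Q = 1 ⇒ Q = 21, P = 22 − 0.5·21 = 11.5.
With 5 symmetric Cournot firms, each firm's FOC gives 22 − 3q = 1, so q = 7, Q = 5·7 = 35, and P = 4.5.
Change in price: 4.5 − 11.5 = −7.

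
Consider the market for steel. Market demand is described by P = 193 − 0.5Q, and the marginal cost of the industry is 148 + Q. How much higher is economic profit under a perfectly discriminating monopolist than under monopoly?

The monopolist equates marginal revenue to marginal cost: 193 − Q = 148 + Q, so Q = 22.5. From demand, P = 181.75.
Profit = 181.75·22.5 − (148·22.5 + ½·1·22.5²) = 506.25.
With perfect price discrimination, output is the efficient level Q = 30 (where demand meets MC), but every buyer pays their willingness to pay: CS = 0 and PS = total surplus.
PS equals the full surplus area, 675. Profit = 675 = 675.
Change in economic profit: 675 − 506.25 = 168.75.

Economic profit rises by 168.75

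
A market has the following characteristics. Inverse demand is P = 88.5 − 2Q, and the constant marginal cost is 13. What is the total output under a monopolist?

Monopoly sets MR = MC: 88.5 − 4Q = 13 ⇒ Q = 18.875, P = 88.5 − 2·18.875 = 50.75.

Q = 18.875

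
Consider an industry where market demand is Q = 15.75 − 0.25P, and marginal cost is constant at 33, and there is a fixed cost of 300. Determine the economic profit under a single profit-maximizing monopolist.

Profit = −243.75

Inverting demand: P = 63 − 4Q.
The monopolist equates marginal revenue to marginal cost: 63 − 8Q = 33, so Q = 3.75. From demand, P = 48.
Profit = (48 − 33)·3.75 − 300 = −243.75.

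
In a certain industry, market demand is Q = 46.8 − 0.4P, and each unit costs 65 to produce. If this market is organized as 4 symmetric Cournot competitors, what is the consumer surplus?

CS = 346.112

Inverting demand: P = 117 − 2.5Q.
With 4 symmetric Cournot firms, each firm's FOC gives 117 − 12.5q = 65, so q = 4.16, Q = 4·4.16 = 16.64, and P = 75.4.
CS = ½·(117 − 75.4)·16.64 = 346.112.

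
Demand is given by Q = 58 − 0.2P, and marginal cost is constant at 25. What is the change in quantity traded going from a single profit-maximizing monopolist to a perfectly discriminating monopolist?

Inverting demand: P = 290 − 5Q.
The monopolist equates marginal revenue to marginal cost: 290 − 10Q = 25, so Q = 26.5. From demand, P = 157.5.
Under first-degree price discrimination the firm charges each unit its demand price and produces up to where P = MC, i.e. Q = 53. Consumer surplus is zero; producer surplus equals total surplus.
Change in quantity traded: 53 − 26.5 = 26.5.

Q rises by 26.5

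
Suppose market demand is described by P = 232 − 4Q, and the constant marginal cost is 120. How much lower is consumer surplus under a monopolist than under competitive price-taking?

Under competition P = MC = 120, so Q = (232 − 120)/4 = 28.
CS = ½·(232 − 120)·28 = 1568.
Monopoly sets MR = MC: 232 − 8Q = 120 ⇒ Q = 14, P = 232 − 4·14 = 176.
CS = ½·(232 − 176)·14 = 392.
Change in consumer surplus: 392 − 1568 = −1176.

Consumer surplus falls by 1176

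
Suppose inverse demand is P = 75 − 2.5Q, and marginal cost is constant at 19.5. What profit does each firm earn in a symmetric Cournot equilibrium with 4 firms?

π_i = 49.284

Cournot with 4 identical firms: the symmetric best-response condition is 75 − 12.5q = 19.5. Each firm produces q = 4.44, total output Q = 17.76, price P = 30.6.
Each firm's profit = (30.6 − 19.5)·4.44 = 49.284.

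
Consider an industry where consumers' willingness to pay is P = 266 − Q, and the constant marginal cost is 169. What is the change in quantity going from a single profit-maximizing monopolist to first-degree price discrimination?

Monopoly sets MR = MC: 266 − 2Q = 169 ⇒ Q = 48.5, P = 266 − 48.5 = 217.5.
With perfect price discrimination, output is the efficient level Q = 97 (where demand meets MC), but every buyer pays their willingness to pay: CS = 0 and PS = total surplus.
Change in quantity: 97 − 48.5 = 48.5.

Q rises by 48.5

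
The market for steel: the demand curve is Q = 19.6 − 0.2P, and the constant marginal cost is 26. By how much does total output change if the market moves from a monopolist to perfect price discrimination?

Total output rises by 7.2

Inverting demand: P = 98 − 5Q.
The monopolist equates marginal revenue to marginal cost: 98 − 10Q = 26, so Q = 7.2. From demand, P = 62.
With perfect price discrimination, output is the efficient level Q = 14.4 (where demand meets MC), but every buyer pays their willingness to pay: CS = 0 and PS = total surplus.
Change in total output: 14.4 − 7.2 = 7.2.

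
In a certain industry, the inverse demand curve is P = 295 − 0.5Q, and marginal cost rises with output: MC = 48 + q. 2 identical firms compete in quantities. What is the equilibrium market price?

P = 196.2

With 2 symmetric Cournot firms, each firm's FOC gives 295 − 1.5q = 48 + q, so q = 98.8, Q = 2·98.8 = 197.6, and P = 196.2.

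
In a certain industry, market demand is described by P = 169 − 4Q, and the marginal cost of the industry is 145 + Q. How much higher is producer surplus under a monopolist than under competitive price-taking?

Under competition P = MC: 169 − 4Q = 145 + Q ⇒ Q = 4.8, P = 149.8.
PS = P·Q − VC(Q) = 149.8·4.8 − (145·4.8 + ½·1·4.8²) = 11.52.
A monopolist chooses Q where MR = MC. MR = 169 − 8Q; setting this equal to 145 + Q gives Q = 8/3 and P = 475/3.
PS = P·Q − VC(Q) = 475/3·8/3 − (145·8/3 + ½·1·(8/3)²) = 32.
Change in producer surplus: 32 − 11.52 = 20.48.

PS rises by 20.48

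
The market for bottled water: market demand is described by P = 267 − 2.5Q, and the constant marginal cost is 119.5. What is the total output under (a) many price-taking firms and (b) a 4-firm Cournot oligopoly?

Competition: Q = 59; Cournot: Q = 47.2

Competitive firms price at marginal cost: P = 119.5, giving Q = 59.
With 4 symmetric Cournot firms, each firm's FOC gives 267 − 12.5q = 119.5, so q = 11.8, Q = 4·11.8 = 47.2, and P = 149.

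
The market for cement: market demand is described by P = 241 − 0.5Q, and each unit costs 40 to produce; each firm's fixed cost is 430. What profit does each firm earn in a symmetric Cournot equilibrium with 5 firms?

π_i = 1814.5

Cournot with 5 identical firms: the symmetric best-response condition is 241 − 3q = 40. Each firm produces q = 67, total output Q = 335, price P = 73.5.
Each firm's profit = (73.5 − 40)·67 − 430 = 1814.5.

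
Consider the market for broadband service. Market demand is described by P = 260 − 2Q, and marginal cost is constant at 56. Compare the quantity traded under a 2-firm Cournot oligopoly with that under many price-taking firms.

Cournot: Q = 68; Competition: Q = 102

With 2 symmetric Cournot firms, each firm's FOC gives 260 − 6q = 56, so q = 34, Q = 2·34 = 68, and P = 124.
Competitive firms price at marginal cost: P = 56, giving Q = 102.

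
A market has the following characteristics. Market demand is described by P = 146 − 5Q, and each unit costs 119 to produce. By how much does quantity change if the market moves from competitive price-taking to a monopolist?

Perfect competition: P = MC = 119, so 146 − 5Q = 119 and Q = 5.4.
Monopoly sets MR = MC: 146 − 10Q = 119 ⇒ Q = 2.7, P = 146 − 5·2.7 = 132.5.
Change in quantity: 2.7 − 5.4 = −2.7.

Quantity falls by 2.7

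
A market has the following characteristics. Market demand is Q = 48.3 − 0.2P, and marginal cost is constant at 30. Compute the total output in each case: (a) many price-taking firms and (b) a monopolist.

Inverting demand: P = 241.5 − 5Q.
Competitive firms price at marginal cost: P = 30, giving Q = 42.3.
A monopolist chooses Q where MR = MC. MR = 241.5 − 10Q; setting this equal to 30 gives Q = 21.15 and P = 135.75.

Competition: Q = 42.3; Monopoly: Q = 21.15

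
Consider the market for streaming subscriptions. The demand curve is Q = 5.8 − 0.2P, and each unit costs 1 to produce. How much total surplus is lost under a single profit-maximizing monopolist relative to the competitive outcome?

DWL = 19.6

Inverting demand: P = 29 − 5Q.
Competitive firms price at marginal cost: P = 1, giving Q = 5.6.
Monopoly sets MR = MC: 29 − 10Q = 1 ⇒ Q = 2.8, P = 29 − 5·2.8 = 15.
DWL is the triangle between Q = 2.8 and Q = 5.6: ½·(5.6 − 2.8)·(15 − 1) = 19.6.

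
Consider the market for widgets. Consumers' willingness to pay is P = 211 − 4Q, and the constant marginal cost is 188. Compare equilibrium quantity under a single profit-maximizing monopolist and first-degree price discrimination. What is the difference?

Monopoly sets MR = MC: 211 − 8Q = 188 ⇒ Q = 2.875, P = 211 − 4·2.875 = 199.5.
With perfect price discrimination, output is the efficient level Q = 5.75 (where demand meets MC), but every buyer pays their willingness to pay: CS = 0 and PS = total surplus.
Change in equilibrium quantity: 5.75 − 2.875 = 2.875.

Equilibrium quantity rises by 2.875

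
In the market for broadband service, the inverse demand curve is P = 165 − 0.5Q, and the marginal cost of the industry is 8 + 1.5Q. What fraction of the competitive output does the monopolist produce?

Q_m/Q_c = 0.8

A monopolist chooses Q where MR = MC. MR = 165 − Q; setting this equal to 8 + 1.5Q gives Q = 62.8 and P = 133.6.
Under competition P = MC: 165 − 0.5Q = 8 + 1.5Q ⇒ Q = 78.5, P = 125.75.
Ratio Q_m/Q_c = 62.8/78.5 = 0.8.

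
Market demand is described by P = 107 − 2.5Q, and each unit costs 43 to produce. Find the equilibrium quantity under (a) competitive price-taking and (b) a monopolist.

Under competition P = MC = 43, so Q = (107 − 43)/2.5 = 25.6.
Monopoly sets MR = MC: 107 − 5Q = 43 ⇒ Q = 12.8, P = 107 − 2.5·12.8 = 75.

Competition: Q = 25.6; Monopoly: Q = 12.8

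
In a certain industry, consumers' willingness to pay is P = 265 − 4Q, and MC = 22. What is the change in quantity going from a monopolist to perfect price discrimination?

Quantity rises by 30.375

A monopolist chooses Q where MR = MC. MR = 265 − 8Q; setting this equal to 22 gives Q = 30.375 and P = 143.5.
Under first-degree price discrimination the firm charges each unit its demand price and produces up to where P = MC, i.e. Q = 60.75. Consumer surplus is zero; producer surplus equals total surplus.
Change in quantity: 60.75 − 30.375 = 30.375.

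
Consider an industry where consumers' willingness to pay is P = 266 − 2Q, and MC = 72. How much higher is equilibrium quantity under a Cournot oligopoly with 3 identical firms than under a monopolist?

A monopolist chooses Q where MR = MC. MR = 266 − 4Q; setting this equal to 72 gives Q = 48.5 and P = 169.
In a 3-firm Cournot equilibrium, symmetry and the first-order condition give q = (266 − 72)/(8) = 24.25. So Q = 72.75 and P = 120.5.
Change in equilibrium quantity: 72.75 − 48.5 = 24.25.

Q rises by 24.25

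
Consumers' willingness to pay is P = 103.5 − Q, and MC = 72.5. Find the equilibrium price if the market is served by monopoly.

Monopoly sets MR = MC: 103.5 − 2Q = 72.5 ⇒ Q = 15.5, P = 103.5 − 15.5 = 88.

P = 88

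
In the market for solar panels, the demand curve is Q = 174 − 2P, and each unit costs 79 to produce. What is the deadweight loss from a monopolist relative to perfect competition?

DWL = 16

Inverting demand: P = 87 − 0.5Q.
Under competition P = MC = 79, so Q = (87 − 79)/0.5 = 16.
A monopolist chooses Q where MR = MC. MR = 87 − Q; setting this equal to 79 gives Q = 8 and P = 83.
DWL is the triangle between Q = 8 and Q = 16: ½·(16 − 8)·(83 − 79) = 16.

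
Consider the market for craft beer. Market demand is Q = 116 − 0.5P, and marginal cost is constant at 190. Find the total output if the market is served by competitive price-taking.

Inverting demand: P = 232 − 2Q.
Perfect competition: P = MC = 190, so 232 − 2Q = 190 and Q = 21.

Q = 21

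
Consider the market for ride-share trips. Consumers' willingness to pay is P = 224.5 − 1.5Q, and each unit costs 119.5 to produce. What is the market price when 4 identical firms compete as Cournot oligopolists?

P = 140.5

Cournot with 4 identical firms: the symmetric best-response condition is 224.5 − 7.5q = 119.5. Each firm produces q = 14, total output Q = 56, price P = 140.5.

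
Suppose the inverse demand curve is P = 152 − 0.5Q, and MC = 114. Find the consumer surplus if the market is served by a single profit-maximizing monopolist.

A monopolist chooses Q where MR = MC. MR = 152 − Q; setting this equal to 114 gives Q = 38 and P = 133.
CS = ½·(152 − 133)·38 = 361.

CS = 361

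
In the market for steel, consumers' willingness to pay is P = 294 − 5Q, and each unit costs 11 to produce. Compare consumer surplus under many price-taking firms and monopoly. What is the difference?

Perfect competition: P = MC = 11, so 294 − 5Q = 11 and Q = 56.6.
CS = ½·(294 − 11)·56.6 = 8008.9.
Monopoly sets MR = MC: 294 − 10Q = 11 ⇒ Q = 28.3, P = 294 − 5·28.3 = 152.5.
CS = ½·(294 − 152.5)·28.3 = 2002.225.
Change in consumer surplus: 2002.225 − 8008.9 = −6006.675.

CS falls by 6006.675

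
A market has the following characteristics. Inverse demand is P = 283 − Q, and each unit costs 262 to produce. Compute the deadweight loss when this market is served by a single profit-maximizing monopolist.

DWL = 55.125

Perfect competition: P = MC = 262, so 283 − Q = 262 and Q = 21.
A monopolist chooses Q where MR = MC. MR = 283 − 2Q; setting this equal to 262 gives Q = 10.5 and P = 272.5.
DWL is the triangle between Q = 10.5 and Q = 21: ½·(21 − 10.5)·(272.5 − 262) = 55.125.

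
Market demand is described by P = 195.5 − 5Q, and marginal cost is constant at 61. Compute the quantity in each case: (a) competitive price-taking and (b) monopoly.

Competition: Q = 26.9; Monopoly: Q = 13.45

Perfect competition: P = MC = 61, so 195.5 − 5Q = 61 and Q = 26.9.
The monopolist equates marginal revenue to marginal cost: 195.5 − 10Q = 61, so Q = 13.45. From demand, P = 128.25.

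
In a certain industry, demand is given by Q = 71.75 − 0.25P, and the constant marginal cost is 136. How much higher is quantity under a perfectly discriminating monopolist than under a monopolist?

Inverting demand: P = 287 − 4Q.
A monopolist chooses Q where MR = MC. MR = 287 − 8Q; setting this equal to 136 gives Q = 18.875 and P = 211.5.
With perfect price discrimination, output is the efficient level Q = 37.75 (where demand meets MC), but every buyer pays their willingness to pay: CS = 0 and PS = total surplus.
Change in quantity: 37.75 − 18.875 = 18.875.

Quantity rises by 18.875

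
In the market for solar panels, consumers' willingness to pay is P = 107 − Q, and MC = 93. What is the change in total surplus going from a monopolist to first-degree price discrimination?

Monopoly sets MR = MC: 107 − 2Q = 93 ⇒ Q = 7, P = 107 − 7 = 100.
CS = ½·(107 − 100)·7 = 24.5; PS = (100 − 93)·7 = 49; TS = 73.5.
A perfectly discriminating monopolist sells every unit with P(Q) ≥ MC(Q), so output equals the competitive quantity Q = 14. Each buyer pays their reservation price, so CS = 0 and the firm captures all surplus.
TS = 98 (equal to competitive TS).
Change in total surplus: 98 − 73.5 = 24.5.

TS rises by 24.5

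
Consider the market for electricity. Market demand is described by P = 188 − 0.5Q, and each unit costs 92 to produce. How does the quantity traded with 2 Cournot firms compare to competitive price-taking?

Cournot: Q = 128; Competition: Q = 192

In a 2-firm Cournot equilibrium, symmetry and the first-order condition give q = (188 − 92)/(1.5) = 64. So Q = 128 and P = 124.
Perfect competition: P = MC = 92, so 188 − 0.5Q = 92 and Q = 192.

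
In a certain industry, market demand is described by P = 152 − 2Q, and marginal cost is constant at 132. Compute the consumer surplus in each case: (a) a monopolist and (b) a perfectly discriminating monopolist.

Monopoly: CS = 25; Perfect PD: CS = 0

Monopoly sets MR = MC: 152 − 4Q = 132 ⇒ Q = 5, P = 152 − 2·5 = 142.
CS = ½·(152 − 142)·5 = 25.
Under first-degree price discrimination the firm charges each unit its demand price and produces up to where P = MC, i.e. Q = 10. Consumer surplus is zero; producer surplus equals total surplus.
CS = 0.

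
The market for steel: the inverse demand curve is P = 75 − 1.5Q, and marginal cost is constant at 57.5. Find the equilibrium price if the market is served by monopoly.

P = 66.25

Monopoly sets MR = MC: 75 − 3Q = 57.5 ⇒ Q = 35/6, P = 75 − 1.5·35/6 = 66.25.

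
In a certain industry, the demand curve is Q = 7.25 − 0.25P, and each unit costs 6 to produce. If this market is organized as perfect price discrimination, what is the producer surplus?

Inverting demand: P = 29 − 4Q.
With perfect price discrimination, output is the efficient level Q = 5.75 (where demand meets MC), but every buyer pays their willingness to pay: CS = 0 and PS = total surplus.
PS = ½·(29 − 6)·5.75 = 66.125.

PS = 66.125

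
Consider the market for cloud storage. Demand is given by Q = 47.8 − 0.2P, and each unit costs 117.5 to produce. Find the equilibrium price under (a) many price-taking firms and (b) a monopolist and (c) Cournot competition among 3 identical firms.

Inverting demand: P = 239 − 5Q.
Competitive firms price at marginal cost: P = 117.5, giving Q = 24.3.
A monopolist chooses Q where MR = MC. MR = 239 − 10Q; setting this equal to 117.5 gives Q = 12.15 and P = 178.25.
With 3 symmetric Cournot firms, each firm's FOC gives 239 − 20q = 117.5, so q = 6.075, Q = 3·6.075 = 18.225, and P = 147.875.

Competition: P = 117.5; Monopoly: P = 178.25; Cournot: P = 147.875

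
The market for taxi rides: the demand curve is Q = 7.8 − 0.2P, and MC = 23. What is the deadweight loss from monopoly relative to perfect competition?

Inverting demand: P = 39 − 5Q.
Competitive firms price at marginal cost: P = 23, giving Q = 3.2.
Monopoly sets MR = MC: 39 − 10Q = 23 ⇒ Q = 1.6, P = 39 − 5·1.6 = 31.
DWL is the triangle between Q = 1.6 and Q = 3.2: ½·(3.2 − 1.6)·(31 − 23) = 6.4.

DWL = 6.4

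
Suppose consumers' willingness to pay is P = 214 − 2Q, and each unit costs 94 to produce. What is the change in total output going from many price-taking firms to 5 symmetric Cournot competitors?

Competitive firms price at marginal cost: P = 94, giving Q = 60.
In a 5-firm Cournot equilibrium, symmetry and the first-order condition give q = (214 − 94)/(12) = 10. So Q = 50 and P = 114.
Change in total output: 50 − 60 = −10.

Total output falls by 10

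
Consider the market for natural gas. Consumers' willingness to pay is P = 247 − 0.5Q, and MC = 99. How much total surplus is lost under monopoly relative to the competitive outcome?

Under competition P = MC = 99, so Q = (247 − 99)/0.5 = 296.
The monopolist equates marginal revenue to marginal cost: 247 − Q = 99, so Q = 148. From demand, P = 173.
DWL is the triangle between Q = 148 and Q = 296: ½·(296 − 148)·(173 − 99) = 5476.

DWL = 5476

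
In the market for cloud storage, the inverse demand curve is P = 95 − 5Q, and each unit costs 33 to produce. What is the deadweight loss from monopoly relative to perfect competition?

Competitive firms price at marginal cost: P = 33, giving Q = 12.4.
The monopolist equates marginal revenue to marginal cost: 95 − 10Q = 33, so Q = 6.2. From demand, P = 64.
DWL is the triangle between Q = 6.2 and Q = 12.4: ½·(12.4 − 6.2)·(64 − 33) = 96.1.

DWL = 96.1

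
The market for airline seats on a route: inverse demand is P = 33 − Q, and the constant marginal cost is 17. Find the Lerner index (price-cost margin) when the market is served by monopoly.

A monopolist chooses Q where MR = MC. MR = 33 − 2Q; setting this equal to 17 gives Q = 8 and P = 25.
Lerner index = (P − MC)/P = (25 − 17)/25 = 0.32.

Lerner index = 0.32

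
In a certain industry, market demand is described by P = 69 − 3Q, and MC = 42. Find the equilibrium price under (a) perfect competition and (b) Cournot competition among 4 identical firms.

Competition: P = 42; Cournot: P = 47.4

Competitive firms price at marginal cost: P = 42, giving Q = 9.
With 4 symmetric Cournot firms, each firm's FOC gives 69 − 15q = 42, so q = 1.8, Q = 4·1.8 = 7.2, and P = 47.4.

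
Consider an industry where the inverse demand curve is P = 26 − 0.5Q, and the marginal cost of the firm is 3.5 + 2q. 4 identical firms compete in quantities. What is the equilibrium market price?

With 4 symmetric Cournot firms, each firm's FOC gives 26 − 2.5q = 3.5 + 2q, so q = 5, Q = 4·5 = 20, and P = 16.

P = 16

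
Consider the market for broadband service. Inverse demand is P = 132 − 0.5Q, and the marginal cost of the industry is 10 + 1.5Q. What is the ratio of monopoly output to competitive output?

A monopolist chooses Q where MR = MC. MR = 132 − Q; setting this equal to 10 + 1.5Q gives Q = 48.8 and P = 107.6.
Competitive equilibrium sets price equal to marginal cost: 132 − 0.5Q = 10 + 1.5Q, so Q = 61 and P = 101.5.
Ratio Q_m/Q_c = 48.8/61 = 0.8.

Q_m/Q_c = 0.8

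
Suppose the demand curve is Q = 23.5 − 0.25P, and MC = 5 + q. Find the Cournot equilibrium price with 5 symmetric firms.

Inverting demand: P = 94 − 4Q.
In a 5-firm Cournot equilibrium, symmetry and the first-order condition give q = (94 − 5)/(25) = 3.56. So Q = 17.8 and P = 22.8.

P = 22.8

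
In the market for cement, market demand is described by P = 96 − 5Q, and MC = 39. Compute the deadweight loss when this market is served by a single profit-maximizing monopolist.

DWL = 81.225

Under competition P = MC = 39, so Q = (96 − 39)/5 = 11.4.
The monopolist equates marginal revenue to marginal cost: 96 − 10Q = 39, so Q = 5.7. From demand, P = 67.5.
DWL is the triangle between Q = 5.7 and Q = 11.4: ½·(11.4 − 5.7)·(67.5 − 39) = 81.225.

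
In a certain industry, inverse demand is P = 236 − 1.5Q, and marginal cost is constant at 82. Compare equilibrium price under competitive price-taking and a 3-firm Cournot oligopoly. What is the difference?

Equilibrium price rises by 38.5

Perfect competition: P = MC = 82, so 236 − 1.5Q = 82 and Q = 308/3.
With 3 symmetric Cournot firms, each firm's FOC gives 236 − 6q = 82, so q = 77/3, Q = 3·77/3 = 77, and P = 120.5.
Change in equilibrium price: 120.5 − 82 = 38.5.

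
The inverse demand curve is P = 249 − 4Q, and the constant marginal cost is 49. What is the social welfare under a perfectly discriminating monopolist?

TS = 5000

A perfectly discriminating monopolist sells every unit with P(Q) ≥ MC(Q), so output equals the competitive quantity Q = 50. Each buyer pays their reservation price, so CS = 0 and the firm captures all surplus.
TS = 5000 (equal to competitive TS).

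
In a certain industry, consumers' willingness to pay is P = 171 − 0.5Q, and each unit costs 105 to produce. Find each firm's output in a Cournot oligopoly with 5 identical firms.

Cournot with 5 identical firms: the symmetric best-response condition is 171 − 3q = 105. Each firm produces q = 22, total output Q = 110, price P = 116.

q_i = 22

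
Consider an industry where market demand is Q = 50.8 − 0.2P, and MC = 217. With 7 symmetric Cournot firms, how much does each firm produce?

q_i = 0.925

Inverting demand: P = 254 − 5Q.
Cournot with 7 identical firms: the symmetric best-response condition is 254 − 40q = 217. Each firm produces q = 0.925, total output Q = 6.475, price P = 221.625.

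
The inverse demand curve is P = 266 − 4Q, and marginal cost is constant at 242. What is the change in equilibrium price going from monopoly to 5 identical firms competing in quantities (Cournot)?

A monopolist chooses Q where MR = MC. MR = 266 − 8Q; setting this equal to 242 gives Q = 3 and P = 254.
Cournot with 5 identical firms: the symmetric best-response condition is 266 − 24q = 242. Each firm produces q = 1, total output Q = 5, price P = 246.
Change in equilibrium price: 246 − 254 = −8.

P falls by 8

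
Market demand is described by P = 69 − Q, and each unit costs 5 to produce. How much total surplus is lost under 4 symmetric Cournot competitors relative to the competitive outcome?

Competitive firms price at marginal cost: P = 5, giving Q = 64.
With 4 symmetric Cournot firms, each firm's FOC gives 69 − 5q = 5, so q = 12.8, Q = 4·12.8 = 51.2, and P = 17.8.
DWL is the triangle between Q = 51.2 and Q = 64: ½·(64 − 51.2)·(17.8 − 5) = 81.92.

DWL = 81.92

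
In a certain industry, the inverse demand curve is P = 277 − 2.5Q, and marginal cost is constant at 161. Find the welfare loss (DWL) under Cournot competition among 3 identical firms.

DWL = 168.2

Perfect competition: P = MC = 161, so 277 − 2.5Q = 161 and Q = 46.4.
In a 3-firm Cournot equilibrium, symmetry and the first-order condition give q = (277 − 161)/(10) = 11.6. So Q = 34.8 and P = 190.
DWL is the triangle between Q = 34.8 and Q = 46.4: ½·(46.4 − 34.8)·(190 − 161) = 168.2.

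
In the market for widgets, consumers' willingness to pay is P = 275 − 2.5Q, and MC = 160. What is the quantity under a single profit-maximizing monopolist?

Q = 23

Monopoly sets MR = MC: 275 − 5Q = 160 ⇒ Q = 23, P = 275 − 2.5·23 = 217.5.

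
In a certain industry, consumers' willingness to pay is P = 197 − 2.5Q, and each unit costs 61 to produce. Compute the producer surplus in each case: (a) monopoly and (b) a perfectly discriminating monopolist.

Monopoly: PS = 1849.6; Perfect PD: PS = 3699.2

Monopoly sets MR = MC: 197 − 5Q = 61 ⇒ Q = 27.2, P = 197 − 2.5·27.2 = 129.
PS = (129 − 61)·27.2 = 1849.6.
A perfectly discriminating monopolist sells every unit with P(Q) ≥ MC(Q), so output equals the competitive quantity Q = 54.4. Each buyer pays their reservation price, so CS = 0 and the firm captures all surplus.
PS = ½·(197 − 61)·54.4 = 3699.2.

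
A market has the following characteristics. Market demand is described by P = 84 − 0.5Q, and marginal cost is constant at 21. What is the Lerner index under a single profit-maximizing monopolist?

Lerner index = 0.6

A monopolist chooses Q where MR = MC. MR = 84 − Q; setting this equal to 21 gives Q = 63 and P = 52.5.
Lerner index = (P − MC)/P = (52.5 − 21)/52.5 = 0.6.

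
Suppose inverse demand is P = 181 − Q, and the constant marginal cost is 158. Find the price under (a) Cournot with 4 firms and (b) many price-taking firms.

Cournot: P = 162.6; Competition: P = 158

With 4 symmetric Cournot firms, each firm's FOC gives 181 − 5q = 158, so q = 4.6, Q = 4·4.6 = 18.4, and P = 162.6.
Under competition P = MC = 158, so Q = (181 − 158)/1 = 23.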